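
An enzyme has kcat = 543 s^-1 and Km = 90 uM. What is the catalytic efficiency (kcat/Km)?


Catalytic efficiency = kcat / Km
= 543 / 90
= 6.0333 uM^-1*s^-1

6.0333 uM^-1*s^-1


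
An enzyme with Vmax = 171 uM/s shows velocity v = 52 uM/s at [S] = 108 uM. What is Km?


Km = [S] * (Vmax - v) / v
Km = 108 * (171 - 52) / 52
Km = 247.1538 uM

247.1538 uM


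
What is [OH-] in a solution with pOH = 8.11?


[OH-] = 10^(-pOH)
[OH-] = 10^(-8.11)
[OH-] = 7.762e-09 M

7.762e-09 M


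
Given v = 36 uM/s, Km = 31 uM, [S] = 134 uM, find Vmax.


Vmax = v * (Km + [S]) / [S]
Vmax = 36 * (31 + 134) / 134
Vmax = 44.3284 uM/s

44.3284 uM/s


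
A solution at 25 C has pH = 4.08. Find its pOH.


pOH = 14 - pH
pOH = 14 - 4.08
pOH = 9.92

9.92


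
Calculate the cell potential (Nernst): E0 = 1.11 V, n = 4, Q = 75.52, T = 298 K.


E = E0 - (RT/nF) * ln(Q)
E = 1.11 - (8.314 * 298 / (4 * 96485)) * ln(75.52)
E = 1.0822 V

1.0822 V


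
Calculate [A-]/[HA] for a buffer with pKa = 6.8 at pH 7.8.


[A-]/[HA] = 10^(pH - pKa)
= 10^(7.8 - 6.8)
= 10.0

10.0


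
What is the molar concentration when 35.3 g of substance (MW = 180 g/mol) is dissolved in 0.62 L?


C = (mass / MW) / volume
C = (35.3 / 180) / 0.62
C = 0.3163 M

0.3163 M


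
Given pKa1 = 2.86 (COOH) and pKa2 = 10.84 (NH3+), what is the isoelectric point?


pI = (pKa1 + pKa2) / 2
pI = (2.86 + 10.84) / 2
pI = 6.85

6.85


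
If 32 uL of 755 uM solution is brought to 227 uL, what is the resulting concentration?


C2 = C1 * V1 / V2
C2 = 755 * 32 / 227
C2 = 106.4317 uM

106.4317 uM


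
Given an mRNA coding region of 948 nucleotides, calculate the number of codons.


codons = nucleotides / 3
codons = 948 / 3 = 316

316


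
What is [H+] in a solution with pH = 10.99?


[H+] = 10^(-pH)
[H+] = 10^(-10.99)
[H+] = 1.023e-11 M

1.023e-11 M


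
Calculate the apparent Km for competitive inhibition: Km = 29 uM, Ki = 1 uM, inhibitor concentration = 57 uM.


Km_app = Km * (1 + [I]/Ki)
Km_app = 29 * (1 + 57/1)
Km_app = 1682.0 uM

1682.0 uM


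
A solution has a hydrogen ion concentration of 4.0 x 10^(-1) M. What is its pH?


pH = -log10([H+])
pH = -log10(4.0 x 10^(-1))
pH = 0.3979

0.3979


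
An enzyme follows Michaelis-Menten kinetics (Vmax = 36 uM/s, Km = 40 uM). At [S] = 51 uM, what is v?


v = Vmax * [S] / (Km + [S])
v = 36 * 51 / (40 + 51)
v = 20.1758 uM/s

20.1758 uM/s


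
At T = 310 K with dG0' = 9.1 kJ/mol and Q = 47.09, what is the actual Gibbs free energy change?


dG = dG0' + RT * ln(Q) / 1000
dG = 9.1 + 8.314 * 310 * ln(47.09) / 1000
dG = 19.0281 kJ/mol

19.0281 kJ/mol


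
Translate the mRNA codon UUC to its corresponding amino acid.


Standard genetic code lookup.
Codon UUC -> Phe

Phe


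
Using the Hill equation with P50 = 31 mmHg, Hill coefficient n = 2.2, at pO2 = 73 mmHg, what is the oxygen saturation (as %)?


Y = pO2^n / (P50^n + pO2^n)
Y = 73^2.2 / (31^2.2 + 73^2.2)
Y = 86.81%

86.81%


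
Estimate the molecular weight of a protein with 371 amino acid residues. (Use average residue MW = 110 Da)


MW = n_residues * 110 Da
MW = 371 * 110
MW = 40810 Da

40810 Da


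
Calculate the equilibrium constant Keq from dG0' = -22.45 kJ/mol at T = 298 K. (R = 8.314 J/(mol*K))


Keq = exp(-dG0 * 1000 / (R * T))
Keq = exp(-(-22.45) * 1000 / (8.314 * 298))
Keq = 8615.2628

8615.2628


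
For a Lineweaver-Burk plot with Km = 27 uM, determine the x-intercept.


x-intercept = -1/Km
= -1/27
= -0.037 1/uM

-0.037 1/uM


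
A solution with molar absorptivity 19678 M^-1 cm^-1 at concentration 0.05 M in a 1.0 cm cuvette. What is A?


A = epsilon * c * l
A = 19678 * 0.05 * 1.0
A = 983.9

983.9


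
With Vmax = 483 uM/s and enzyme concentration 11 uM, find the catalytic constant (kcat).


kcat = Vmax / [E]t
kcat = 483 / 11
kcat = 43.9091 s^-1

43.9091 s^-1


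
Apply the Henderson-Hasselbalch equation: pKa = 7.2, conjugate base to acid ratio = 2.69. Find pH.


pH = pKa + log10([A-]/[HA])
pH = 7.2 + log10(2.69)
pH = 7.6298

7.6298


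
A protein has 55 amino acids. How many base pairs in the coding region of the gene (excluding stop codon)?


Each amino acid = 1 codon = 3 bp
bp = 55 * 3 = 165 bp

165 bp


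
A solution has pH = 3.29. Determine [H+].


[H+] = 10^(-pH)
[H+] = 10^(-3.29)
[H+] = 5.129e-04 M

5.129e-04 M


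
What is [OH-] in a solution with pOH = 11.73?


[OH-] = 10^(-pOH)
[OH-] = 10^(-11.73)
[OH-] = 1.862e-12 M

1.862e-12 M


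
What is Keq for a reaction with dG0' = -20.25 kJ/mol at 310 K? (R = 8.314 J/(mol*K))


Keq = exp(-dG0 * 1000 / (R * T))
Keq = exp(-(-20.25) * 1000 / (8.314 * 310))
Keq = 2583.5967

2583.5967


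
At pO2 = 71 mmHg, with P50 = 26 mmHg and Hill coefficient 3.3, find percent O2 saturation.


Y = pO2^n / (P50^n + pO2^n)
Y = 71^3.3 / (26^3.3 + 71^3.3)
Y = 96.49%

96.49%


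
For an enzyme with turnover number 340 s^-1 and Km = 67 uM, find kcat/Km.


Catalytic efficiency = kcat / Km
= 340 / 67
= 5.0746 uM^-1*s^-1

5.0746 uM^-1*s^-1


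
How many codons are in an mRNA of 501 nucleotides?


codons = nucleotides / 3
codons = 501 / 3 = 167

167


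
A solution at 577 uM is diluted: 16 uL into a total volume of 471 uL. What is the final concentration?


C2 = C1 * V1 / V2
C2 = 577 * 16 / 471
C2 = 19.6008 uM

19.6008 uM


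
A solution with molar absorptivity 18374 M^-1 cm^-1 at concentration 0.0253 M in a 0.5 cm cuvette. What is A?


A = epsilon * c * l
A = 18374 * 0.0253 * 0.5
A = 232.4311

232.4311


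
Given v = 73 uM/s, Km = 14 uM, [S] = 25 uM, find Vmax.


Vmax = v * (Km + [S]) / [S]
Vmax = 73 * (14 + 25) / 25
Vmax = 113.88 uM/s

113.88 uM/s


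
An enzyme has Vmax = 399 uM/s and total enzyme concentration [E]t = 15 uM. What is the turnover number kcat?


kcat = Vmax / [E]t
kcat = 399 / 15
kcat = 26.6 s^-1

26.6 s^-1


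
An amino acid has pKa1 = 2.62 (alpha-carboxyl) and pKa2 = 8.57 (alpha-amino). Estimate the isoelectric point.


pI = (pKa1 + pKa2) / 2
pI = (2.62 + 8.57) / 2
pI = 5.595

5.595


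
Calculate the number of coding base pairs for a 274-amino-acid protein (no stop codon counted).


Each amino acid = 1 codon = 3 bp
bp = 274 * 3 = 822 bp

822 bp


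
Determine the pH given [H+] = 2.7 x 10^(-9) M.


pH = -log10([H+])
pH = -log10(2.7 x 10^(-9))
pH = 8.5686

8.5686


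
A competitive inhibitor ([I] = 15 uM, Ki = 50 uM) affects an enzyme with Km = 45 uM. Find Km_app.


Km_app = Km * (1 + [I]/Ki)
Km_app = 45 * (1 + 15/50)
Km_app = 58.5 uM

58.5 uM


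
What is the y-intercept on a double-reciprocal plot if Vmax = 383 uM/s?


y-intercept = 1/Vmax
= 1/383
= 0.0026 s/uM

0.0026 s/uM


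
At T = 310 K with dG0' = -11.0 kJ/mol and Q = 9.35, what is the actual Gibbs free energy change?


dG = dG0' + RT * ln(Q) / 1000
dG = -11.0 + 8.314 * 310 * ln(9.35) / 1000
dG = -5.2387 kJ/mol

-5.2387 kJ/mol


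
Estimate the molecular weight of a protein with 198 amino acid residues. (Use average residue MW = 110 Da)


MW = n_residues * 110 Da
MW = 198 * 110
MW = 21780 Da

21780 Da


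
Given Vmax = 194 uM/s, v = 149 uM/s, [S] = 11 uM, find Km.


Km = [S] * (Vmax - v) / v
Km = 11 * (194 - 149) / 149
Km = 3.3221 uM

3.3221 uM


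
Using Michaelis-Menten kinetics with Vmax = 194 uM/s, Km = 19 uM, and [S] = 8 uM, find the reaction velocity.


v = Vmax * [S] / (Km + [S])
v = 194 * 8 / (19 + 8)
v = 57.4815 uM/s

57.4815 uM/s


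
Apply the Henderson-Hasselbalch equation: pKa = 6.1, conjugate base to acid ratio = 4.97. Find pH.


pH = pKa + log10([A-]/[HA])
pH = 6.1 + log10(4.97)
pH = 6.7964

6.7964


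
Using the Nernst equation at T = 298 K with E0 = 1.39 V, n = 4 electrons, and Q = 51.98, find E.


E = E0 - (RT/nF) * ln(Q)
E = 1.39 - (8.314 * 298 / (4 * 96485)) * ln(51.98)
E = 1.3646 V

1.3646 V


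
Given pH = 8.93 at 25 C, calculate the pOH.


pOH = 14 - pH
pOH = 14 - 8.93
pOH = 5.07

5.07


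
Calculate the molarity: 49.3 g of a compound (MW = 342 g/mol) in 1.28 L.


C = (mass / MW) / volume
C = (49.3 / 342) / 1.28
C = 0.1126 M

0.1126 M


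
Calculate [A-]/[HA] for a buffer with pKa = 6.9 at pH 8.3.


[A-]/[HA] = 10^(pH - pKa)
= 10^(8.3 - 6.9)
= 25.1189

25.1189


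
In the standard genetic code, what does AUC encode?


Standard genetic code lookup.
Codon AUC -> Ile

Ile


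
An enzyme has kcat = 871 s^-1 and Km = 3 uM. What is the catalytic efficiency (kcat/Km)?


Catalytic efficiency = kcat / Km
= 871 / 3
= 290.3333 uM^-1*s^-1

290.3333 uM^-1*s^-1


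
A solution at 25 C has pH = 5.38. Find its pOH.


pOH = 14 - pH
pOH = 14 - 5.38
pOH = 8.62

8.62


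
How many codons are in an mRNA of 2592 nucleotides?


codons = nucleotides / 3
codons = 2592 / 3 = 864

864


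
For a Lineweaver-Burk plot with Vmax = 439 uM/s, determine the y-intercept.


y-intercept = 1/Vmax
= 1/439
= 0.0023 s/uM

0.0023 s/uM


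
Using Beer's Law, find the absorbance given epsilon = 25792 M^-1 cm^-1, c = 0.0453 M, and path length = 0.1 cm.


A = epsilon * c * l
A = 25792 * 0.0453 * 0.1
A = 116.8378

116.8378


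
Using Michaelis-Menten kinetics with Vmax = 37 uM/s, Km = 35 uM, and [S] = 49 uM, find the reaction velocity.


v = Vmax * [S] / (Km + [S])
v = 37 * 49 / (35 + 49)
v = 21.5833 uM/s

21.5833 uM/s


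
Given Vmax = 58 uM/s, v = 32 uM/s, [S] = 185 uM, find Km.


Km = [S] * (Vmax - v) / v
Km = 185 * (58 - 32) / 32
Km = 150.3125 uM

150.3125 uM


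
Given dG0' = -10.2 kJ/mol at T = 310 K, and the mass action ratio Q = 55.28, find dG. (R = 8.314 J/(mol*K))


dG = dG0' + RT * ln(Q) / 1000
dG = -10.2 + 8.314 * 310 * ln(55.28) / 1000
dG = 0.1413 kJ/mol

0.1413 kJ/mol


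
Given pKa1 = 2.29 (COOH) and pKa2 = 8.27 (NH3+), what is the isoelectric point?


pI = (pKa1 + pKa2) / 2
pI = (2.29 + 8.27) / 2
pI = 5.28

5.28


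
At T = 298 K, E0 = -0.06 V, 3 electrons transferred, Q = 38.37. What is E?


E = E0 - (RT/nF) * ln(Q)
E = -0.06 - (8.314 * 298 / (3 * 96485)) * ln(38.37)
E = -0.0912 V

-0.0912 V


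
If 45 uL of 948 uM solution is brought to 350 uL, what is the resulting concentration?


C2 = C1 * V1 / V2
C2 = 948 * 45 / 350
C2 = 121.8857 uM

121.8857 uM


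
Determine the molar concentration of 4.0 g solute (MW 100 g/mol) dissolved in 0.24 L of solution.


C = (mass / MW) / volume
C = (4.0 / 100) / 0.24
C = 0.1667 M

0.1667 M


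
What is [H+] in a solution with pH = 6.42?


[H+] = 10^(-pH)
[H+] = 10^(-6.42)
[H+] = 3.802e-07 M

3.802e-07 M


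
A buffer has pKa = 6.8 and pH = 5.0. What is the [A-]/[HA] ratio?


[A-]/[HA] = 10^(pH - pKa)
= 10^(5.0 - 6.8)
= 0.0158

0.0158


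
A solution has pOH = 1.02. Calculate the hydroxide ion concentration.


[OH-] = 10^(-pOH)
[OH-] = 10^(-1.02)
[OH-] = 0.0955 M

0.0955 M


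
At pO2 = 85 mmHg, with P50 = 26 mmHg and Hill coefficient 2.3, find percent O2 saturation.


Y = pO2^n / (P50^n + pO2^n)
Y = 85^2.3 / (26^2.3 + 85^2.3)
Y = 93.85%

93.85%


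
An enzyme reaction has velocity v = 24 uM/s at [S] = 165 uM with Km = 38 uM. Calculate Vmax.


Vmax = v * (Km + [S]) / [S]
Vmax = 24 * (38 + 165) / 165
Vmax = 29.5273 uM/s

29.5273 uM/s


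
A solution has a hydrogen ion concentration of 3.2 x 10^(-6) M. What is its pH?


pH = -log10([H+])
pH = -log10(3.2 x 10^(-6))
pH = 5.4949

5.4949


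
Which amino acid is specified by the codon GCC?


Standard genetic code lookup.
Codon GCC -> Ala

Ala


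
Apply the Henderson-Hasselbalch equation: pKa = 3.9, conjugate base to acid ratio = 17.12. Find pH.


pH = pKa + log10([A-]/[HA])
pH = 3.9 + log10(17.12)
pH = 5.1335

5.1335


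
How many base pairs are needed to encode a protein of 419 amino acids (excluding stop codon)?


Each amino acid = 1 codon = 3 bp
bp = 419 * 3 = 1257 bp

1257 bp


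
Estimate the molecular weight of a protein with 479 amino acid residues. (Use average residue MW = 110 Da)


MW = n_residues * 110 Da
MW = 479 * 110
MW = 52690 Da

52690 Da


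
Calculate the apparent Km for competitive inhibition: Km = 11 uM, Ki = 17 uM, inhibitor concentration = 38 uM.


Km_app = Km * (1 + [I]/Ki)
Km_app = 11 * (1 + 38/17)
Km_app = 35.5882 uM

35.5882 uM


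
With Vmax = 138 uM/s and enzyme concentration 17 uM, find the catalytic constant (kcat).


kcat = Vmax / [E]t
kcat = 138 / 17
kcat = 8.1176 s^-1

8.1176 s^-1


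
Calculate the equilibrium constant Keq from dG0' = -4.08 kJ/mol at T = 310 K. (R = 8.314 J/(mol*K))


Keq = exp(-dG0 * 1000 / (R * T))
Keq = exp(-(-4.08) * 1000 / (8.314 * 310))
Keq = 4.8697

4.8697


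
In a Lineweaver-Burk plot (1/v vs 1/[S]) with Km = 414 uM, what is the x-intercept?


x-intercept = -1/Km
= -1/414
= -0.0024 1/uM

-0.0024 1/uM


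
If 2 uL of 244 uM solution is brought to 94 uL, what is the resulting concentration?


C2 = C1 * V1 / V2
C2 = 244 * 2 / 94
C2 = 5.1915 uM

5.1915 uM


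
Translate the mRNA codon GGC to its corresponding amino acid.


Standard genetic code lookup.
Codon GGC -> Gly

Gly


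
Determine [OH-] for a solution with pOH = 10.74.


[OH-] = 10^(-pOH)
[OH-] = 10^(-10.74)
[OH-] = 1.820e-11 M

1.820e-11 M


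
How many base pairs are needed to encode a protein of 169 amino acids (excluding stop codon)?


Each amino acid = 1 codon = 3 bp
bp = 169 * 3 = 507 bp

507 bp


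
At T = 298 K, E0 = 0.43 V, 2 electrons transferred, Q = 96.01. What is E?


E = E0 - (RT/nF) * ln(Q)
E = 0.43 - (8.314 * 298 / (2 * 96485)) * ln(96.01)
E = 0.3714 V

0.3714 V


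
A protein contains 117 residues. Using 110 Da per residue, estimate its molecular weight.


MW = n_residues * 110 Da
MW = 117 * 110
MW = 12870 Da

12870 Da


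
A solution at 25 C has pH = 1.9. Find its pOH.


pOH = 14 - pH
pOH = 14 - 1.9
pOH = 12.1

12.1


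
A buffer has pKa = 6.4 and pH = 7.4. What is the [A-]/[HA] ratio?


[A-]/[HA] = 10^(pH - pKa)
= 10^(7.4 - 6.4)
= 10.0

10.0


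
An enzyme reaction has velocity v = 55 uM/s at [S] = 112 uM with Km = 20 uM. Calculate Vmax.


Vmax = v * (Km + [S]) / [S]
Vmax = 55 * (20 + 112) / 112
Vmax = 64.8214 uM/s

64.8214 uM/s


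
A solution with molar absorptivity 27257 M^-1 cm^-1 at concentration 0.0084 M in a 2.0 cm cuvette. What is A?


A = epsilon * c * l
A = 27257 * 0.0084 * 2.0
A = 457.9176

457.9176


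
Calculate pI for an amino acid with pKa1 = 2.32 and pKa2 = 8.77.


pI = (pKa1 + pKa2) / 2
pI = (2.32 + 8.77) / 2
pI = 5.545

5.545


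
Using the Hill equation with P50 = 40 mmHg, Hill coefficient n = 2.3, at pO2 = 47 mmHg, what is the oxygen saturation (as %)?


Y = pO2^n / (P50^n + pO2^n)
Y = 47^2.3 / (40^2.3 + 47^2.3)
Y = 59.17%

59.17%


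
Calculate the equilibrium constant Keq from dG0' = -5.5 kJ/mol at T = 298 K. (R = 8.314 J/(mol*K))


Keq = exp(-dG0 * 1000 / (R * T))
Keq = exp(-(-5.5) * 1000 / (8.314 * 298))
Keq = 9.2066

9.2066


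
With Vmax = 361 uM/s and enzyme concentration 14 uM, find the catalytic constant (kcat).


kcat = Vmax / [E]t
kcat = 361 / 14
kcat = 25.7857 s^-1

25.7857 s^-1


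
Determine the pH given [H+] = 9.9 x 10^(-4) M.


pH = -log10([H+])
pH = -log10(9.9 x 10^(-4))
pH = 3.0044

3.0044


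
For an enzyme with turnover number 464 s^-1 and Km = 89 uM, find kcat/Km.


Catalytic efficiency = kcat / Km
= 464 / 89
= 5.2135 uM^-1*s^-1

5.2135 uM^-1*s^-1


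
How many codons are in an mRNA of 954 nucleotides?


codons = nucleotides / 3
codons = 954 / 3 = 318

318


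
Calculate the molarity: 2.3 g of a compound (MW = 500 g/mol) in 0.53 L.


C = (mass / MW) / volume
C = (2.3 / 500) / 0.53
C = 0.0087 M

0.0087 M


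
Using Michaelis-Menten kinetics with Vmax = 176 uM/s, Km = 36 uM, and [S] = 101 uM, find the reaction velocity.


v = Vmax * [S] / (Km + [S])
v = 176 * 101 / (36 + 101)
v = 129.7518 uM/s

129.7518 uM/s


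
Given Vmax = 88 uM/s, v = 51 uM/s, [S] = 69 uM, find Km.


Km = [S] * (Vmax - v) / v
Km = 69 * (88 - 51) / 51
Km = 50.0588 uM

50.0588 uM


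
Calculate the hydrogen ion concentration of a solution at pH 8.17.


[H+] = 10^(-pH)
[H+] = 10^(-8.17)
[H+] = 6.761e-09 M

6.761e-09 M


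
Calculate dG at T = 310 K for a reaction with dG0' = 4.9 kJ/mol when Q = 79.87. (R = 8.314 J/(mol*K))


dG = dG0' + RT * ln(Q) / 1000
dG = 4.9 + 8.314 * 310 * ln(79.87) / 1000
dG = 16.1898 kJ/mol

16.1898 kJ/mol


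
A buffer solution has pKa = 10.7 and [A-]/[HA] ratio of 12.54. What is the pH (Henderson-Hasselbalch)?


pH = pKa + log10([A-]/[HA])
pH = 10.7 + log10(12.54)
pH = 11.7983

11.7983


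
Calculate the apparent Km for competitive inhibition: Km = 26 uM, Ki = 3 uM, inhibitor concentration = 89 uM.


Km_app = Km * (1 + [I]/Ki)
Km_app = 26 * (1 + 89/3)
Km_app = 797.3333 uM

797.3333 uM


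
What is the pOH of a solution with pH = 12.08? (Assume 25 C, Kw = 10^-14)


pOH = 14 - pH
pOH = 14 - 12.08
pOH = 1.92

1.92


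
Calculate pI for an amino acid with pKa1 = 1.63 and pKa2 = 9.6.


pI = (pKa1 + pKa2) / 2
pI = (1.63 + 9.6) / 2
pI = 5.615

5.615


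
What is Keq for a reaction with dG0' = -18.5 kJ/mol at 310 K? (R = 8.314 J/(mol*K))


Keq = exp(-dG0 * 1000 / (R * T))
Keq = exp(-(-18.5) * 1000 / (8.314 * 310))
Keq = 1310.2106

1310.2106


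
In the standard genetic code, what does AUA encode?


Standard genetic code lookup.
Codon AUA -> Ile

Ile


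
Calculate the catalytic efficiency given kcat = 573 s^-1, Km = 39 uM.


Catalytic efficiency = kcat / Km
= 573 / 39
= 14.6923 uM^-1*s^-1

14.6923 uM^-1*s^-1


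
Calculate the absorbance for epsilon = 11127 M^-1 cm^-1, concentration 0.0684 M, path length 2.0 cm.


A = epsilon * c * l
A = 11127 * 0.0684 * 2.0
A = 1522.1736

1522.1736


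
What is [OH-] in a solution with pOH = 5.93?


[OH-] = 10^(-pOH)
[OH-] = 10^(-5.93)
[OH-] = 1.175e-06 M

1.175e-06 M


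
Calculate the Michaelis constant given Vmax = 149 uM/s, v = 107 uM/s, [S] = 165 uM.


Km = [S] * (Vmax - v) / v
Km = 165 * (149 - 107) / 107
Km = 64.7664 uM

64.7664 uM


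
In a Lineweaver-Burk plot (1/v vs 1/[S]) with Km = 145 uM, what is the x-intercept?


x-intercept = -1/Km
= -1/145
= -0.0069 1/uM

-0.0069 1/uM


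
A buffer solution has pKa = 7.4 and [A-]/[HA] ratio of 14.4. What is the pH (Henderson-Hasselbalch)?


pH = pKa + log10([A-]/[HA])
pH = 7.4 + log10(14.4)
pH = 8.5584

8.5584


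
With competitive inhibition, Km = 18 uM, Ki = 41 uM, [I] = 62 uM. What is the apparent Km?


Km_app = Km * (1 + [I]/Ki)
Km_app = 18 * (1 + 62/41)
Km_app = 45.2195 uM

45.2195 uM


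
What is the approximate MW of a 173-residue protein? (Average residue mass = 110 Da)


MW = n_residues * 110 Da
MW = 173 * 110
MW = 19030 Da

19030 Da


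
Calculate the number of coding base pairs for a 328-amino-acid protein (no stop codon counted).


Each amino acid = 1 codon = 3 bp
bp = 328 * 3 = 984 bp

984 bp


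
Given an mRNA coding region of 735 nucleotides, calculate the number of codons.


codons = nucleotides / 3
codons = 735 / 3 = 245

245


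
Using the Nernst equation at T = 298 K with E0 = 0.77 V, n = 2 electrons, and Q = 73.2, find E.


E = E0 - (RT/nF) * ln(Q)
E = 0.77 - (8.314 * 298 / (2 * 96485)) * ln(73.2)
E = 0.7149 V

0.7149 V


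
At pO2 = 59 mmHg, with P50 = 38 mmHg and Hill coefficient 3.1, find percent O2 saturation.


Y = pO2^n / (P50^n + pO2^n)
Y = 59^3.1 / (38^3.1 + 59^3.1)
Y = 79.64%

79.64%


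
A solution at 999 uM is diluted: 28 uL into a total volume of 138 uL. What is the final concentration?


C2 = C1 * V1 / V2
C2 = 999 * 28 / 138
C2 = 202.6957 uM

202.6957 uM


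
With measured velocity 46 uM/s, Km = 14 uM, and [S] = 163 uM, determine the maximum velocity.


Vmax = v * (Km + [S]) / [S]
Vmax = 46 * (14 + 163) / 163
Vmax = 49.9509 uM/s

49.9509 uM/s


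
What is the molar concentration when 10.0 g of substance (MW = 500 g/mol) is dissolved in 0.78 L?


C = (mass / MW) / volume
C = (10.0 / 500) / 0.78
C = 0.0256 M

0.0256 M


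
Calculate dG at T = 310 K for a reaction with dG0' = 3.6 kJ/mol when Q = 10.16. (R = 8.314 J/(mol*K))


dG = dG0' + RT * ln(Q) / 1000
dG = 3.6 + 8.314 * 310 * ln(10.16) / 1000
dG = 9.5755 kJ/mol

9.5755 kJ/mol


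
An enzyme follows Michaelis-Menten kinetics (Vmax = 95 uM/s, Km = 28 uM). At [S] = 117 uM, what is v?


v = Vmax * [S] / (Km + [S])
v = 95 * 117 / (28 + 117)
v = 76.6552 uM/s

76.6552 uM/s


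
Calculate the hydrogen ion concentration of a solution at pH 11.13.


[H+] = 10^(-pH)
[H+] = 10^(-11.13)
[H+] = 7.413e-12 M

7.413e-12 M


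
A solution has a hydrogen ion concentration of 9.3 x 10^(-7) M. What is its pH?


pH = -log10([H+])
pH = -log10(9.3 x 10^(-7))
pH = 6.0315

6.0315


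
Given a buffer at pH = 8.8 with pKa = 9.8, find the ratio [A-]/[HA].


[A-]/[HA] = 10^(pH - pKa)
= 10^(8.8 - 9.8)
= 0.1

0.1


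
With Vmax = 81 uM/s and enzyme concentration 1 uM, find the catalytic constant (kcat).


kcat = Vmax / [E]t
kcat = 81 / 1
kcat = 81.0 s^-1

81.0 s^-1


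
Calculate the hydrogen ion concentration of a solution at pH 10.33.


[H+] = 10^(-pH)
[H+] = 10^(-10.33)
[H+] = 4.677e-11 M

4.677e-11 M


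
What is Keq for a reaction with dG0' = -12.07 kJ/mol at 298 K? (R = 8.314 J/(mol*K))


Keq = exp(-dG0 * 1000 / (R * T))
Keq = exp(-(-12.07) * 1000 / (8.314 * 298))
Keq = 130.5433

130.5433


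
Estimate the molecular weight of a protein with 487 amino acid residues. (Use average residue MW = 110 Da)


MW = n_residues * 110 Da
MW = 487 * 110
MW = 53570 Da

53570 Da


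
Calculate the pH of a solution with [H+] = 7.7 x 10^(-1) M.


pH = -log10([H+])
pH = -log10(7.7 x 10^(-1))
pH = 0.1135

0.1135


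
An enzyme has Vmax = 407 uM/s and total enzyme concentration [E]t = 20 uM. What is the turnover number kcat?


kcat = Vmax / [E]t
kcat = 407 / 20
kcat = 20.35 s^-1

20.35 s^-1


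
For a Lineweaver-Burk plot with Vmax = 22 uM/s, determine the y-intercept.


y-intercept = 1/Vmax
= 1/22
= 0.0455 s/uM

0.0455 s/uM


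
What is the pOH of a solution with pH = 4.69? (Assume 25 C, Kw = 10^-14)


pOH = 14 - pH
pOH = 14 - 4.69
pOH = 9.31

9.31


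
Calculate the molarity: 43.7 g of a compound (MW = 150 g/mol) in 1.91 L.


C = (mass / MW) / volume
C = (43.7 / 150) / 1.91
C = 0.1525 M

0.1525 M


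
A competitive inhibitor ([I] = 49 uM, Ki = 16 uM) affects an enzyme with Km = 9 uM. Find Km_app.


Km_app = Km * (1 + [I]/Ki)
Km_app = 9 * (1 + 49/16)
Km_app = 36.5625 uM

36.5625 uM


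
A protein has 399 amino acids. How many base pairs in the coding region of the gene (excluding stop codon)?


Each amino acid = 1 codon = 3 bp
bp = 399 * 3 = 1197 bp

1197 bp


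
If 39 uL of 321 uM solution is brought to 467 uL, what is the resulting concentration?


C2 = C1 * V1 / V2
C2 = 321 * 39 / 467
C2 = 26.8073 uM

26.8073 uM


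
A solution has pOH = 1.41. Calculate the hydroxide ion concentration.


[OH-] = 10^(-pOH)
[OH-] = 10^(-1.41)
[OH-] = 0.0389 M

0.0389 M


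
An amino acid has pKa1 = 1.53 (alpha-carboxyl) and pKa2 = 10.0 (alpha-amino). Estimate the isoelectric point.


pI = (pKa1 + pKa2) / 2
pI = (1.53 + 10.0) / 2
pI = 5.765

5.765


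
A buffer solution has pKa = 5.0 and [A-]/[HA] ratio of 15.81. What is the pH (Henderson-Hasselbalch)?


pH = pKa + log10([A-]/[HA])
pH = 5.0 + log10(15.81)
pH = 6.1989

6.1989


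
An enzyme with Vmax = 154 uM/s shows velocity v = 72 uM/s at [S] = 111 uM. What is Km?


Km = [S] * (Vmax - v) / v
Km = 111 * (154 - 72) / 72
Km = 126.4167 uM

126.4167 uM


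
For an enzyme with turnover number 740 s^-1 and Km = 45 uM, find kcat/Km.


Catalytic efficiency = kcat / Km
= 740 / 45
= 16.4444 uM^-1*s^-1

16.4444 uM^-1*s^-1


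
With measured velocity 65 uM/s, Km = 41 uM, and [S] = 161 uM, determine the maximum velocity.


Vmax = v * (Km + [S]) / [S]
Vmax = 65 * (41 + 161) / 161
Vmax = 81.5528 uM/s

81.5528 uM/s


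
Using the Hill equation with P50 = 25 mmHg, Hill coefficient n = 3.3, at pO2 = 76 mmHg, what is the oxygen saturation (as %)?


Y = pO2^n / (P50^n + pO2^n)
Y = 76^3.3 / (25^3.3 + 76^3.3)
Y = 97.51%

97.51%


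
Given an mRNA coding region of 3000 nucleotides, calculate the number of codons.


codons = nucleotides / 3
codons = 3000 / 3 = 1000

1000


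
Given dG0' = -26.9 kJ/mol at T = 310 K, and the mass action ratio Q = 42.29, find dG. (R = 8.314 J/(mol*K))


dG = dG0' + RT * ln(Q) / 1000
dG = -26.9 + 8.314 * 310 * ln(42.29) / 1000
dG = -17.249 kJ/mol

-17.249 kJ/mol


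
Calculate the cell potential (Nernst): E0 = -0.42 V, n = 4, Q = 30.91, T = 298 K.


E = E0 - (RT/nF) * ln(Q)
E = -0.42 - (8.314 * 298 / (4 * 96485)) * ln(30.91)
E = -0.442 V

-0.442 V


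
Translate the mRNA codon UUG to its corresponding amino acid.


Standard genetic code lookup.
Codon UUG -> Leu

Leu


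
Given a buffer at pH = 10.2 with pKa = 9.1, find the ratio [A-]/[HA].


[A-]/[HA] = 10^(pH - pKa)
= 10^(10.2 - 9.1)
= 12.5893

12.5893


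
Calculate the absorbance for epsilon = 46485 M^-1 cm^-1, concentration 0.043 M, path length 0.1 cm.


A = epsilon * c * l
A = 46485 * 0.043 * 0.1
A = 199.8855

199.8855


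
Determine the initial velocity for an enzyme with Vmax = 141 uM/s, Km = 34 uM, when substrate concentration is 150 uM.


v = Vmax * [S] / (Km + [S])
v = 141 * 150 / (34 + 150)
v = 114.9457 uM/s

114.9457 uM/s


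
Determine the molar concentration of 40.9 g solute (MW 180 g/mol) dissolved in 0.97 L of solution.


C = (mass / MW) / volume
C = (40.9 / 180) / 0.97
C = 0.2342 M

0.2342 M


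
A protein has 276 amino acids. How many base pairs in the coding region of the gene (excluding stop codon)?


Each amino acid = 1 codon = 3 bp
bp = 276 * 3 = 828 bp

828 bp


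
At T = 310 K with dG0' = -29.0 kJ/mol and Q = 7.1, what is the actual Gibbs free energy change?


dG = dG0' + RT * ln(Q) / 1000
dG = -29.0 + 8.314 * 310 * ln(7.1) / 1000
dG = -23.9482 kJ/mol

-23.9482 kJ/mol


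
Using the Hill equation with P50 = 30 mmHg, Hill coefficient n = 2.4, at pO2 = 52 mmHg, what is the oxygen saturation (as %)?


Y = pO2^n / (P50^n + pO2^n)
Y = 52^2.4 / (30^2.4 + 52^2.4)
Y = 78.92%

78.92%


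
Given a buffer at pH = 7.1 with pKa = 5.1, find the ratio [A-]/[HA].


[A-]/[HA] = 10^(pH - pKa)
= 10^(7.1 - 5.1)
= 100.0

100.0


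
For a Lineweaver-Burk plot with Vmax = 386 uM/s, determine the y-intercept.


y-intercept = 1/Vmax
= 1/386
= 0.0026 s/uM

0.0026 s/uM


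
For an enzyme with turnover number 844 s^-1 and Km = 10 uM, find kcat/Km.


Catalytic efficiency = kcat / Km
= 844 / 10
= 84.4 uM^-1*s^-1

84.4 uM^-1*s^-1


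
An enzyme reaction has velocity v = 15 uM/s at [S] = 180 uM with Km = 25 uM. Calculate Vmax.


Vmax = v * (Km + [S]) / [S]
Vmax = 15 * (25 + 180) / 180
Vmax = 17.0833 uM/s

17.0833 uM/s


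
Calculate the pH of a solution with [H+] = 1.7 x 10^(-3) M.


pH = -log10([H+])
pH = -log10(1.7 x 10^(-3))
pH = 2.7696

2.7696


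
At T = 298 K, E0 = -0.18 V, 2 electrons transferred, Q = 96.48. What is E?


E = E0 - (RT/nF) * ln(Q)
E = -0.18 - (8.314 * 298 / (2 * 96485)) * ln(96.48)
E = -0.2387 V

-0.2387 V


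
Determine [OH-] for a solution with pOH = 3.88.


[OH-] = 10^(-pOH)
[OH-] = 10^(-3.88)
[OH-] = 1.318e-04 M

1.318e-04 M


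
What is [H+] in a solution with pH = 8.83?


[H+] = 10^(-pH)
[H+] = 10^(-8.83)
[H+] = 1.479e-09 M

1.479e-09 M


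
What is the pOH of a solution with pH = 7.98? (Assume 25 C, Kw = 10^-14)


pOH = 14 - pH
pOH = 14 - 7.98
pOH = 6.02

6.02


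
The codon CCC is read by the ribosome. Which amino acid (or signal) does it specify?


Standard genetic code lookup.
Codon CCC -> Pro

Pro


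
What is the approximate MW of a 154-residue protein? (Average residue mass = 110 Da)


MW = n_residues * 110 Da
MW = 154 * 110
MW = 16940 Da

16940 Da


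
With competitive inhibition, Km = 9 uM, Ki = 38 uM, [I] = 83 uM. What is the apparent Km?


Km_app = Km * (1 + [I]/Ki)
Km_app = 9 * (1 + 83/38)
Km_app = 28.6579 uM

28.6579 uM


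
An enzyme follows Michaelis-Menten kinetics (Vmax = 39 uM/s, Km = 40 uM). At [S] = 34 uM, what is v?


v = Vmax * [S] / (Km + [S])
v = 39 * 34 / (40 + 34)
v = 17.9189 uM/s

17.9189 uM/s


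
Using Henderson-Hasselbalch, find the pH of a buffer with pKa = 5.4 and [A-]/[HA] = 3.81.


pH = pKa + log10([A-]/[HA])
pH = 5.4 + log10(3.81)
pH = 5.9809

5.9809


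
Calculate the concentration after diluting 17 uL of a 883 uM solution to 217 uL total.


C2 = C1 * V1 / V2
C2 = 883 * 17 / 217
C2 = 69.1751 uM

69.1751 uM


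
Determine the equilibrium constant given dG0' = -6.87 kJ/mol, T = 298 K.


Keq = exp(-dG0 * 1000 / (R * T))
Keq = exp(-(-6.87) * 1000 / (8.314 * 298))
Keq = 16.0046

16.0046


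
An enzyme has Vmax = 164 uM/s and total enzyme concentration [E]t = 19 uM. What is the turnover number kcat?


kcat = Vmax / [E]t
kcat = 164 / 19
kcat = 8.6316 s^-1

8.6316 s^-1


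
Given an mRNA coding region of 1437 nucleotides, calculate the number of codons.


codons = nucleotides / 3
codons = 1437 / 3 = 479

479


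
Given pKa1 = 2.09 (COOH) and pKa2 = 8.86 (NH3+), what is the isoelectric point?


pI = (pKa1 + pKa2) / 2
pI = (2.09 + 8.86) / 2
pI = 5.475

5.475


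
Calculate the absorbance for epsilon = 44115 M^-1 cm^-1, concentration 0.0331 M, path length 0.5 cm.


A = epsilon * c * l
A = 44115 * 0.0331 * 0.5
A = 730.1032

730.1032


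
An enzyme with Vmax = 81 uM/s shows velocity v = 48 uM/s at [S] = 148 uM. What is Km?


Km = [S] * (Vmax - v) / v
Km = 148 * (81 - 48) / 48
Km = 101.75 uM

101.75 uM


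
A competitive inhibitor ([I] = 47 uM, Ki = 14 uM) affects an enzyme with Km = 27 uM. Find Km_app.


Km_app = Km * (1 + [I]/Ki)
Km_app = 27 * (1 + 47/14)
Km_app = 117.6429 uM

117.6429 uM


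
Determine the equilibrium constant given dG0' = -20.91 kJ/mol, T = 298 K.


Keq = exp(-dG0 * 1000 / (R * T))
Keq = exp(-(-20.91) * 1000 / (8.314 * 298))
Keq = 4627.2331

4627.2331


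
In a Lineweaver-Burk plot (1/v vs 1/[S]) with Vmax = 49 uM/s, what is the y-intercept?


y-intercept = 1/Vmax
= 1/49
= 0.0204 s/uM

0.0204 s/uM


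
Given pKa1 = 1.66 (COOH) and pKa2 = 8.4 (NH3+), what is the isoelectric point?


pI = (pKa1 + pKa2) / 2
pI = (1.66 + 8.4) / 2
pI = 5.03

5.03


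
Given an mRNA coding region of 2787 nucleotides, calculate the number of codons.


codons = nucleotides / 3
codons = 2787 / 3 = 929

929


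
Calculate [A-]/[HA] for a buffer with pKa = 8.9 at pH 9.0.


[A-]/[HA] = 10^(pH - pKa)
= 10^(9.0 - 8.9)
= 1.2589

1.2589


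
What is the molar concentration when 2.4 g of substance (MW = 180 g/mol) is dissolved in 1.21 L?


C = (mass / MW) / volume
C = (2.4 / 180) / 1.21
C = 0.011 M

0.011 M


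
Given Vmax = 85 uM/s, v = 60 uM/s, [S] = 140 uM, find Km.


Km = [S] * (Vmax - v) / v
Km = 140 * (85 - 60) / 60
Km = 58.3333 uM

58.3333 uM


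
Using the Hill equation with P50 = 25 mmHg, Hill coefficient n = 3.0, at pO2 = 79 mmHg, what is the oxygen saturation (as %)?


Y = pO2^n / (P50^n + pO2^n)
Y = 79^3.0 / (25^3.0 + 79^3.0)
Y = 96.93%

96.93%


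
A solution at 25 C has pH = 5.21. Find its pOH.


pOH = 14 - pH
pOH = 14 - 5.21
pOH = 8.79

8.79


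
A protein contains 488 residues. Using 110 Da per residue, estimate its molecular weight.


MW = n_residues * 110 Da
MW = 488 * 110
MW = 53680 Da

53680 Da


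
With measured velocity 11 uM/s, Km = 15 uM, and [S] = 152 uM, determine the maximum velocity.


Vmax = v * (Km + [S]) / [S]
Vmax = 11 * (15 + 152) / 152
Vmax = 12.0855 uM/s

12.0855 uM/s


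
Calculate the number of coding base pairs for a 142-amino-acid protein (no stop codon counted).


Each amino acid = 1 codon = 3 bp
bp = 142 * 3 = 426 bp

426 bp


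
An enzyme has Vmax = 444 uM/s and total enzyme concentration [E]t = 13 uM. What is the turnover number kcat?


kcat = Vmax / [E]t
kcat = 444 / 13
kcat = 34.1538 s^-1

34.1538 s^-1


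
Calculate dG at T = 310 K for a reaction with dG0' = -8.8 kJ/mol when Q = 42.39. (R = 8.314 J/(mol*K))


dG = dG0' + RT * ln(Q) / 1000
dG = -8.8 + 8.314 * 310 * ln(42.39) / 1000
dG = 0.8571 kJ/mol

0.8571 kJ/mol


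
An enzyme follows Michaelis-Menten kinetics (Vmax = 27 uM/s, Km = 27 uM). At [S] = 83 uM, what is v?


v = Vmax * [S] / (Km + [S])
v = 27 * 83 / (27 + 83)
v = 20.3727 uM/s

20.3727 uM/s


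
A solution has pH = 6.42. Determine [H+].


[H+] = 10^(-pH)
[H+] = 10^(-6.42)
[H+] = 3.802e-07 M

3.802e-07 M


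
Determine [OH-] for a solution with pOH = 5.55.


[OH-] = 10^(-pOH)
[OH-] = 10^(-5.55)
[OH-] = 2.818e-06 M

2.818e-06 M


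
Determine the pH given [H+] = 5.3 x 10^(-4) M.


pH = -log10([H+])
pH = -log10(5.3 x 10^(-4))
pH = 3.2757

3.2757


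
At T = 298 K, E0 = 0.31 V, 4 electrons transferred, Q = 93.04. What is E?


E = E0 - (RT/nF) * ln(Q)
E = 0.31 - (8.314 * 298 / (4 * 96485)) * ln(93.04)
E = 0.2809 V

0.2809 V


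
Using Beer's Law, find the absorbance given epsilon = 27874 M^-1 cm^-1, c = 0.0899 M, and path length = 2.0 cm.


A = epsilon * c * l
A = 27874 * 0.0899 * 2.0
A = 5011.7452

5011.7452


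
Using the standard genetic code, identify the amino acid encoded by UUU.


Standard genetic code lookup.
Codon UUU -> Phe

Phe


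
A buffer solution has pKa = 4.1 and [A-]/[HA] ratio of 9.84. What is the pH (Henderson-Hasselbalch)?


pH = pKa + log10([A-]/[HA])
pH = 4.1 + log10(9.84)
pH = 5.093

5.093


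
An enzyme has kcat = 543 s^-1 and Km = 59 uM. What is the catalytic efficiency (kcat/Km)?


Catalytic efficiency = kcat / Km
= 543 / 59
= 9.2034 uM^-1*s^-1

9.2034 uM^-1*s^-1


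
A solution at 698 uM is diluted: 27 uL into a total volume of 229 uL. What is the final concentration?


C2 = C1 * V1 / V2
C2 = 698 * 27 / 229
C2 = 82.2969 uM

82.2969 uM


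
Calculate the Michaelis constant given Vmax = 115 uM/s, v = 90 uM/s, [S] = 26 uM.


Km = [S] * (Vmax - v) / v
Km = 26 * (115 - 90) / 90
Km = 7.2222 uM

7.2222 uM


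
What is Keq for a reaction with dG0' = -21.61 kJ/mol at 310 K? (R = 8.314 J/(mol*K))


Keq = exp(-dG0 * 1000 / (R * T))
Keq = exp(-(-21.61) * 1000 / (8.314 * 310))
Keq = 4379.1661

4379.1661


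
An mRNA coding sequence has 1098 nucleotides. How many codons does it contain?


codons = nucleotides / 3
codons = 1098 / 3 = 366

366


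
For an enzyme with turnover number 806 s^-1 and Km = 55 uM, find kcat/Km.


Catalytic efficiency = kcat / Km
= 806 / 55
= 14.6545 uM^-1*s^-1

14.6545 uM^-1*s^-1


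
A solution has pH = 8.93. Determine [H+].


[H+] = 10^(-pH)
[H+] = 10^(-8.93)
[H+] = 1.175e-09 M

1.175e-09 M


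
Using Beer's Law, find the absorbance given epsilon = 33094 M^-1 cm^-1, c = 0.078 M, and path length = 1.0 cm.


A = epsilon * c * l
A = 33094 * 0.078 * 1.0
A = 2581.332

2581.332


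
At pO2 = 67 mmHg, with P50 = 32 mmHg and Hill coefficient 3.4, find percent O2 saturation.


Y = pO2^n / (P50^n + pO2^n)
Y = 67^3.4 / (32^3.4 + 67^3.4)
Y = 92.5%

92.5%


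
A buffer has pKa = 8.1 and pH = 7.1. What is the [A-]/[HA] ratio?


[A-]/[HA] = 10^(pH - pKa)
= 10^(7.1 - 8.1)
= 0.1

0.1


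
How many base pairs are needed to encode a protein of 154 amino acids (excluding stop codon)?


Each amino acid = 1 codon = 3 bp
bp = 154 * 3 = 462 bp

462 bp


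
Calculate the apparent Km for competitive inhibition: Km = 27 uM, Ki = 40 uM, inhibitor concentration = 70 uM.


Km_app = Km * (1 + [I]/Ki)
Km_app = 27 * (1 + 70/40)
Km_app = 74.25 uM

74.25 uM


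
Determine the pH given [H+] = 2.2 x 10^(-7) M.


pH = -log10([H+])
pH = -log10(2.2 x 10^(-7))
pH = 6.6576

6.6576


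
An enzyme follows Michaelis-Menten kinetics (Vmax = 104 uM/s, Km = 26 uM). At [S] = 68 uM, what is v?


v = Vmax * [S] / (Km + [S])
v = 104 * 68 / (26 + 68)
v = 75.234 uM/s

75.234 uM/s


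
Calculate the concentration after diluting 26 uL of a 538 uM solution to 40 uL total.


C2 = C1 * V1 / V2
C2 = 538 * 26 / 40
C2 = 349.7 uM

349.7 uM


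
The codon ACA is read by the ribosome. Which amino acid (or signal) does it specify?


Standard genetic code lookup.
Codon ACA -> Thr

Thr


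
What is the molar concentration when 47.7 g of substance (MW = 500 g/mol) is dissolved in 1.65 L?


C = (mass / MW) / volume
C = (47.7 / 500) / 1.65
C = 0.0578 M

0.0578 M


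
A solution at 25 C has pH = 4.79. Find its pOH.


pOH = 14 - pH
pOH = 14 - 4.79
pOH = 9.21

9.21


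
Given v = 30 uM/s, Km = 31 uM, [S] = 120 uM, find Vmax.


Vmax = v * (Km + [S]) / [S]
Vmax = 30 * (31 + 120) / 120
Vmax = 37.75 uM/s

37.75 uM/s


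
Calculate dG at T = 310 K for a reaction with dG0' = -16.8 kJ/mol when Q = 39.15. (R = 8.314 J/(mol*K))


dG = dG0' + RT * ln(Q) / 1000
dG = -16.8 + 8.314 * 310 * ln(39.15) / 1000
dG = -7.3479 kJ/mol

-7.3479 kJ/mol


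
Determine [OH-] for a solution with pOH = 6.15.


[OH-] = 10^(-pOH)
[OH-] = 10^(-6.15)
[OH-] = 7.079e-07 M

7.079e-07 M


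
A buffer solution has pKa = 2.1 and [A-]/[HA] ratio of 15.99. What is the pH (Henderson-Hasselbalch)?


pH = pKa + log10([A-]/[HA])
pH = 2.1 + log10(15.99)
pH = 3.3038

3.3038


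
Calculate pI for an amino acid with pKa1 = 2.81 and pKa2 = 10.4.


pI = (pKa1 + pKa2) / 2
pI = (2.81 + 10.4) / 2
pI = 6.605

6.605


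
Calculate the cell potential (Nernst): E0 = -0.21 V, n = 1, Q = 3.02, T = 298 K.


E = E0 - (RT/nF) * ln(Q)
E = -0.21 - (8.314 * 298 / (1 * 96485)) * ln(3.02)
E = -0.2384 V

-0.2384 V


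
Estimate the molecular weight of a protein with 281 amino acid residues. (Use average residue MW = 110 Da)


MW = n_residues * 110 Da
MW = 281 * 110
MW = 30910 Da

30910 Da


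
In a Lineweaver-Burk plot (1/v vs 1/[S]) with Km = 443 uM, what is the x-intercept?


x-intercept = -1/Km
= -1/443
= -0.0023 1/uM

-0.0023 1/uM


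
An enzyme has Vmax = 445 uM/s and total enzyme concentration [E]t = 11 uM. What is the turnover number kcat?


kcat = Vmax / [E]t
kcat = 445 / 11
kcat = 40.4545 s^-1

40.4545 s^-1


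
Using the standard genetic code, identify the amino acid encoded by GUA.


Standard genetic code lookup.
Codon GUA -> Val

Val


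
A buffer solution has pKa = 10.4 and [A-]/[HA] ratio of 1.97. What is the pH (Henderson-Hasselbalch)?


pH = pKa + log10([A-]/[HA])
pH = 10.4 + log10(1.97)
pH = 10.6945

10.6945


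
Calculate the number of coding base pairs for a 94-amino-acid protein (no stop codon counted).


Each amino acid = 1 codon = 3 bp
bp = 94 * 3 = 282 bp

282 bp


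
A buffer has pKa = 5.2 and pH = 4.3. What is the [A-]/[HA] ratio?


[A-]/[HA] = 10^(pH - pKa)
= 10^(4.3 - 5.2)
= 0.1259

0.1259


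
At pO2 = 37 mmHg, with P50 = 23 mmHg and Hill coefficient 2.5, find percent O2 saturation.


Y = pO2^n / (P50^n + pO2^n)
Y = 37^2.5 / (23^2.5 + 37^2.5)
Y = 76.65%

76.65%


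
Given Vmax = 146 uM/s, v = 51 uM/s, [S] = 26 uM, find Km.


Km = [S] * (Vmax - v) / v
Km = 26 * (146 - 51) / 51
Km = 48.4314 uM

48.4314 uM


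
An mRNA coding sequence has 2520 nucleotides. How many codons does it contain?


codons = nucleotides / 3
codons = 2520 / 3 = 840

840


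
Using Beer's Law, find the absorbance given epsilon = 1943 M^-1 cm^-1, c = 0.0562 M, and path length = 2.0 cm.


A = epsilon * c * l
A = 1943 * 0.0562 * 2.0
A = 218.3932

218.3932


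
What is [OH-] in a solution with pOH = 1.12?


[OH-] = 10^(-pOH)
[OH-] = 10^(-1.12)
[OH-] = 0.0759 M

0.0759 M
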